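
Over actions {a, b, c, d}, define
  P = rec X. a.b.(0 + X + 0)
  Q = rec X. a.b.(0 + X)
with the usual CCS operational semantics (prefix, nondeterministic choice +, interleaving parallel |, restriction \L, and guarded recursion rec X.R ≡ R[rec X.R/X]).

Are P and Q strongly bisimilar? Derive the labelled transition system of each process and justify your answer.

P ~ Q

LTS(P): 3 reachable states
  s0 = rec X. a.b.(0 + X + 0) ⊢ --a--▸ s1
  s1 = b.(0 + (rec X. a.b.(0 + X + 0)) + 0) ⊢ --b--▸ s2
  s2 = 0 + (rec X. a.b.(0 + X + 0)) + 0 ⊢ --a--▸ s1
LTS(Q): 3 reachable states
  t0 = rec X. a.b.(0 + X) ⊢ --a--▸ t1
  t1 = b.(0 + (rec X. a.b.(0 + X))) ⊢ --b--▸ t2
  t2 = 0 + (rec X. a.b.(0 + X)) ⊢ --a--▸ t1
Partition-refinement fixed point:
  B0 = {s0, s2, t0, t2}
  B1 = {s1, t1}
s0 ∈ B0, t0 ∈ B0 → same block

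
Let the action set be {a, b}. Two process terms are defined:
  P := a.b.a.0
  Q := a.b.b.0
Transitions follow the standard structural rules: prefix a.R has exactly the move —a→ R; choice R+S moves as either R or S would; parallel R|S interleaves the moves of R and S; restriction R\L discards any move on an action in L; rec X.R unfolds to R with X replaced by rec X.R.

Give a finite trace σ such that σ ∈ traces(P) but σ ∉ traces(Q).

aba

Reachable graph of P (4 states):
  s0 = a.b.a.0 ⊢ ··a··> s1
  s1 = b.a.0 ⊢ ··b··> s2
  s2 = a.0 ⊢ ··a··> s3
  s3 = 0 ⊢ deadlocked
Reachable graph of Q (4 states):
  t0 = a.b.b.0 ⊢ ··a··> t1
  t1 = b.b.0 ⊢ ··b··> t2
  t2 = b.0 ⊢ ··b··> t3
  t3 = 0 ⊢ deadlocked
Executing aba from P (initial set {s0}):
  [1] a ⇒ {s1}
  [2] b ⇒ {s2}
  [3] a ⇒ {s3}
  ✓ P
Executing aba from Q (initial set {t0}):
  [1] a ⇒ {t1}
  [2] b ⇒ {t2}
  [3] a ⇒ ∅  — Q cannot continue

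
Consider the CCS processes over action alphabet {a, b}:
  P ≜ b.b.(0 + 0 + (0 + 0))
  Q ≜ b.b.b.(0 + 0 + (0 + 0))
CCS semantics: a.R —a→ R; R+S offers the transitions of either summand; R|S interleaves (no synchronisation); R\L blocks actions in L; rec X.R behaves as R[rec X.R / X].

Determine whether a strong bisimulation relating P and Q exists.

P ≁ Q

LTS(P): 3 reachable states
  m0 = b.b.(0 + 0 + (0 + 0)) → —b→ m1
  m1 = b.(0 + 0 + (0 + 0)) → —b→ m2
  m2 = 0 + 0 + (0 + 0) → (no moves)
LTS(Q): 4 reachable states
  n0 = b.b.b.(0 + 0 + (0 + 0)) → —b→ n1
  n1 = b.b.(0 + 0 + (0 + 0)) → —b→ n2
  n2 = b.(0 + 0 + (0 + 0)) → —b→ n3
  n3 = 0 + 0 + (0 + 0) → (no moves)
Bisimilarity quotient blocks:
  B0 = {m0, n1}
  B1 = {m1, n2}
  B2 = {m2, n3}
  B3 = {n0}
m0 ∈ B0, n0 ∈ B3 → different blocks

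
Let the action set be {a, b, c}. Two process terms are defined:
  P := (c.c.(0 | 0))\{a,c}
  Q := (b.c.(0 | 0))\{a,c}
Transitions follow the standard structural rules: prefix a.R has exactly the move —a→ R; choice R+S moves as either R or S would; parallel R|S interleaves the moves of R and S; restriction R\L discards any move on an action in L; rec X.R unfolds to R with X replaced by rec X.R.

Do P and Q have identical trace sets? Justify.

traces(P) ≠ traces(Q) — witness ⟨b⟩

Reachable graph of P (1 states):
  s0 = (c.c.(0 | 0))\{a,c} has moves deadlocked
Reachable graph of Q (2 states):
  t0 = (b.c.(0 | 0))\{a,c} has moves -b-> t1
  t1 = (c.(0 | 0))\{a,c} has moves deadlocked
Run σ = ⟨b⟩ on Q: start {t0}
  step 1 (b): {t1}
  Q completes σ.
Run σ = ⟨b⟩ on P: start {s0}
  step 1 (b): ∅  — P cannot continue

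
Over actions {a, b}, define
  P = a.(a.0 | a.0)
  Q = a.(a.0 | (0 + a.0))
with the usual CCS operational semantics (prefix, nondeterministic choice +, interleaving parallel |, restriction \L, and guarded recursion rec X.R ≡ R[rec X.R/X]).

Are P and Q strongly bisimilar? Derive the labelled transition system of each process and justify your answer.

P's transition system — 5 states:
  u0 = a.(a.0 | a.0) :: -a-> u1
  u1 = a.0 | a.0 :: -a-> u2, -a-> u3
  u2 = 0 | a.0 :: -a-> u4
  u3 = a.0 | 0 :: -a-> u4
  u4 = 0 | 0 :: deadlocked
Q's transition system — 5 states:
  v0 = a.(a.0 | (0 + a.0)) :: -a-> v1
  v1 = a.0 | (0 + a.0) :: -a-> v2, -a-> v3
  v2 = 0 | (0 + a.0) :: -a-> v4
  v3 = a.0 | 0 :: -a-> v4
  v4 = 0 | 0 :: deadlocked
Partition-refinement fixed point:
  B0 = {u0, v0}
  B1 = {u1, v1}
  B2 = {u2, u3, v2, v3}
  B3 = {u4, v4}
u0 ∈ B0, v0 ∈ B0 → same block

YES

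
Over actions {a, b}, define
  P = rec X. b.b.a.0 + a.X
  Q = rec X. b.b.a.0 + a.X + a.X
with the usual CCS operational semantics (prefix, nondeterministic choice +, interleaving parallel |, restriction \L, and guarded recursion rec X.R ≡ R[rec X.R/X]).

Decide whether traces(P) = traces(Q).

YES

Reachable graph of P (4 states):
  u0 = rec X. b.b.a.0 + a.X | =a=> u0, =b=> u1
  u1 = b.a.0 | =b=> u2
  u2 = a.0 | =a=> u3
  u3 = 0 | stopped
Reachable graph of Q (4 states):
  v0 = rec X. b.b.a.0 + a.X + a.X | =a=> v0, =b=> v1
  v1 = b.a.0 | =b=> v2
  v2 = a.0 | =a=> v3
  v3 = 0 | stopped
Partition-refinement fixed point:
  B0 = {u0, v0}
  B1 = {u1, v1}
  B2 = {u2, v2}
  B3 = {u3, v3}
u0 ∈ B0, v0 ∈ B0 → same block
Bisimilar ⇒ trace-equivalent.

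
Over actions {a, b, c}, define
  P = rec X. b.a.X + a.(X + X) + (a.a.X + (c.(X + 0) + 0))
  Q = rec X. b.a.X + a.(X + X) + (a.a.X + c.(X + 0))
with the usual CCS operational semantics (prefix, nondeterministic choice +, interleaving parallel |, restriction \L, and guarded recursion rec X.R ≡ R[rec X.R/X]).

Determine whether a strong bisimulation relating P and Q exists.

bisimilar

P's transition system — 4 states:
  s0 = rec X. b.a.X + a.(X + X) + (a.a.X + (c.(X + 0) + 0)) ⊢ ··a··> s1, ··a··> s2, ··b··> s2, ··c··> s3
  s1 = (rec X. b.a.X + a.(X + X) + (a.a.X + (c.(X + 0) + 0))) + (rec X. b.a.X + a.(X + X) + (a.a.X + (c.(X + 0) + 0))) ⊢ ··a··> s1, ··a··> s2, ··b··> s2, ··c··> s3
  s2 = a.(rec X. b.a.X + a.(X + X) + (a.a.X + (c.(X + 0) + 0))) ⊢ ··a··> s0
  s3 = (rec X. b.a.X + a.(X + X) + (a.a.X + (c.(X + 0) + 0))) + 0 ⊢ ··a··> s1, ··a··> s2, ··b··> s2, ··c··> s3
Q's transition system — 4 states:
  t0 = rec X. b.a.X + a.(X + X) + (a.a.X + c.(X + 0)) ⊢ ··a··> t1, ··a··> t2, ··b··> t2, ··c··> t3
  t1 = (rec X. b.a.X + a.(X + X) + (a.a.X + c.(X + 0))) + (rec X. b.a.X + a.(X + X) + (a.a.X + c.(X + 0))) ⊢ ··a··> t1, ··a··> t2, ··b··> t2, ··c··> t3
  t2 = a.(rec X. b.a.X + a.(X + X) + (a.a.X + c.(X + 0))) ⊢ ··a··> t0
  t3 = (rec X. b.a.X + a.(X + X) + (a.a.X + c.(X + 0))) + 0 ⊢ ··a··> t1, ··a··> t2, ··b··> t2, ··c··> t3
Bisimilarity quotient blocks:
  B0 = {s0, s1, s3, t0, t1, t3}
  B1 = {s2, t2}
s0 ∈ B0, t0 ∈ B0 → same block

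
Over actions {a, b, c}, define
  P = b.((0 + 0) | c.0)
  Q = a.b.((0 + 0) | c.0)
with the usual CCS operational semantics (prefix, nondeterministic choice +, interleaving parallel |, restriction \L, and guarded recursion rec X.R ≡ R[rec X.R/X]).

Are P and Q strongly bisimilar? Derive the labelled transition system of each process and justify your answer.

P ≁ Q

P's transition system — 3 states:
  p0 = b.((0 + 0) | c.0) has moves ··b··> p1
  p1 = (0 + 0) | c.0 has moves ··c··> p2
  p2 = (0 + 0) | 0 has moves stopped
Q's transition system — 4 states:
  q0 = a.b.((0 + 0) | c.0) has moves ··a··> q1
  q1 = b.((0 + 0) | c.0) has moves ··b··> q2
  q2 = (0 + 0) | c.0 has moves ··c··> q3
  q3 = (0 + 0) | 0 has moves stopped
Bisimilarity quotient blocks:
  B0 = {p0, q1}
  B1 = {p1, q2}
  B2 = {p2, q3}
  B3 = {q0}
p0 ∈ B0, q0 ∈ B3 → different blocks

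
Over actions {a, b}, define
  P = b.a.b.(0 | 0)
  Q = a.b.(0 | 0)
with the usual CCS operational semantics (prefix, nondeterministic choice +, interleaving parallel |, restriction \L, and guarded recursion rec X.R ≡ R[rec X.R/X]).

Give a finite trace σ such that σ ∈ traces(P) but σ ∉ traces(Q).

LTS(P): 4 reachable states
  m0 = b.a.b.(0 | 0) has moves -b-> m1
  m1 = a.b.(0 | 0) has moves -a-> m2
  m2 = b.(0 | 0) has moves -b-> m3
  m3 = 0 | 0 has moves stopped
LTS(Q): 3 reachable states
  n0 = a.b.(0 | 0) has moves -a-> n1
  n1 = b.(0 | 0) has moves -b-> n2
  n2 = 0 | 0 has moves stopped
Run σ = ⟨b⟩ on P: start {m0}
  step 1 (b): {m1}
  P completes σ.
Run σ = ⟨b⟩ on Q: start {n0}
  step 1 (b): ∅  — Q cannot continue

b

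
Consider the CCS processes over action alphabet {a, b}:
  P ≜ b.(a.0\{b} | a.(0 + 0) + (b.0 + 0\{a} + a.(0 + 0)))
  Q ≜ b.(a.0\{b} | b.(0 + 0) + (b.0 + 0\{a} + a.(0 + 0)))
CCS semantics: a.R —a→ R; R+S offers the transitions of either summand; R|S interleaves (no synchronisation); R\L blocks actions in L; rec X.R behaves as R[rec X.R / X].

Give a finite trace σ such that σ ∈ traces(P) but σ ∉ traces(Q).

baa

LTS(P): 7 reachable states
  u0 = b.(a.0\{b} | a.(0 + 0) + (b.0 + 0\{a} + a.(0 + 0))) | --b--▸ u1
  u1 = a.0\{b} | a.(0 + 0) + (b.0 + 0\{a} + a.(0 + 0)) | --a--▸ u2, --a--▸ u3, --a--▸ u4, --b--▸ u5
  u2 = 0 + 0 | (no moves)
  u3 = 0\{b} | a.(0 + 0) | --a--▸ u6
  u4 = a.0\{b} | (0 + 0) | --a--▸ u6
  u5 = 0 | (no moves)
  u6 = 0\{b} | (0 + 0) | (no moves)
LTS(Q): 7 reachable states
  v0 = b.(a.0\{b} | b.(0 + 0) + (b.0 + 0\{a} + a.(0 + 0))) | --b--▸ v1
  v1 = a.0\{b} | b.(0 + 0) + (b.0 + 0\{a} + a.(0 + 0)) | --a--▸ v2, --a--▸ v3, --b--▸ v4, --b--▸ v5
  v2 = 0 + 0 | (no moves)
  v3 = 0\{b} | b.(0 + 0) | --b--▸ v6
  v4 = 0 | (no moves)
  v5 = a.0\{b} | (0 + 0) | --a--▸ v6
  v6 = 0\{b} | (0 + 0) | (no moves)
Run σ = ⟨baa⟩ on P: start {u0}
  after b @ step 1: {u1}
  after a @ step 2: {u2, u3, u4}
  after a @ step 3: {u6}
  ✓ P
Run σ = ⟨baa⟩ on Q: start {v0}
  after b @ step 1: {v1}
  after a @ step 2: {v2, v3}
  after a @ step 3: ∅ (Q stuck)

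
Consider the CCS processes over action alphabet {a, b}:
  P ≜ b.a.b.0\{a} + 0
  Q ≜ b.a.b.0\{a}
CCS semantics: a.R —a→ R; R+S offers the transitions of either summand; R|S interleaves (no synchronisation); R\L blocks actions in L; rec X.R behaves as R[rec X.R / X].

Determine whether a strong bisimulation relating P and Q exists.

LTS(P): 4 reachable states
  m0 = b.a.b.0\{a} + 0 → —b→ m1
  m1 = a.b.0\{a} → —a→ m2
  m2 = b.0\{a} → —b→ m3
  m3 = 0\{a} → deadlocked
LTS(Q): 4 reachable states
  n0 = b.a.b.0\{a} → —b→ n1
  n1 = a.b.0\{a} → —a→ n2
  n2 = b.0\{a} → —b→ n3
  n3 = 0\{a} → deadlocked
Coarsest stable partition (strong bisimilarity classes):
  B0 = {m0, n0}
  B1 = {m1, n1}
  B2 = {m2, n2}
  B3 = {m3, n3}
m0 ∈ B0, n0 ∈ B0 → same block

P ~ Q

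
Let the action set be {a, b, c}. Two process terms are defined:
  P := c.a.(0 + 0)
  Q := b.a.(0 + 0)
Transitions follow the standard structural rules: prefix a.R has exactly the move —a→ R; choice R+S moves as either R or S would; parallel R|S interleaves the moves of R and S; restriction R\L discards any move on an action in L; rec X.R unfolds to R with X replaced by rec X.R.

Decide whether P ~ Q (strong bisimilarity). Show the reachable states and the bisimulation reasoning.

Reachable graph of P (3 states):
  p0 = c.a.(0 + 0) ⊢ -c-> p1
  p1 = a.(0 + 0) ⊢ -a-> p2
  p2 = 0 + 0 ⊢ ∅
Reachable graph of Q (3 states):
  q0 = b.a.(0 + 0) ⊢ -b-> q1
  q1 = a.(0 + 0) ⊢ -a-> q2
  q2 = 0 + 0 ⊢ ∅
Coarsest stable partition (strong bisimilarity classes):
  B0 = {p0}
  B1 = {p1, q1}
  B2 = {p2, q2}
  B3 = {q0}
p0 ∈ B0, q0 ∈ B3 → different blocks

not bisimilar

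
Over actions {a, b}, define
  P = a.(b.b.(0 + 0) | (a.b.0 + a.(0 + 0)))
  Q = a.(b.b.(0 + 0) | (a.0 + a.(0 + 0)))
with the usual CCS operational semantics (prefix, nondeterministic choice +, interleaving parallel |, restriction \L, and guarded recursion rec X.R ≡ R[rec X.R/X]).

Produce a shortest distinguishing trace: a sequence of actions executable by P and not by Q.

LTS(P): 13 reachable states
  p0 = a.(b.b.(0 + 0) | (a.b.0 + a.(0 + 0))) ⊢ —a→ p1
  p1 = b.b.(0 + 0) | (a.b.0 + a.(0 + 0)) ⊢ —a→ p2, —a→ p3, —b→ p4
  p2 = b.b.(0 + 0) | (0 + 0) ⊢ —b→ p5
  p3 = b.b.(0 + 0) | b.0 ⊢ —b→ p6, —b→ p7
  p4 = b.(0 + 0) | (a.b.0 + a.(0 + 0)) ⊢ —a→ p5, —a→ p6, —b→ p8
  p5 = b.(0 + 0) | (0 + 0) ⊢ —b→ p9
  p6 = b.(0 + 0) | b.0 ⊢ —b→ p10, —b→ p11
  p7 = b.b.(0 + 0) | 0 ⊢ —b→ p11
  p8 = (0 + 0) | (a.b.0 + a.(0 + 0)) ⊢ —a→ p10, —a→ p9
  p9 = (0 + 0) | (0 + 0) ⊢ ·
  p10 = (0 + 0) | b.0 ⊢ —b→ p12
  p11 = b.(0 + 0) | 0 ⊢ —b→ p12
  p12 = (0 + 0) | 0 ⊢ ·
LTS(Q): 10 reachable states
  q0 = a.(b.b.(0 + 0) | (a.0 + a.(0 + 0))) ⊢ —a→ q1
  q1 = b.b.(0 + 0) | (a.0 + a.(0 + 0)) ⊢ —a→ q2, —a→ q3, —b→ q4
  q2 = b.b.(0 + 0) | (0 + 0) ⊢ —b→ q5
  q3 = b.b.(0 + 0) | 0 ⊢ —b→ q6
  q4 = b.(0 + 0) | (a.0 + a.(0 + 0)) ⊢ —a→ q5, —a→ q6, —b→ q7
  q5 = b.(0 + 0) | (0 + 0) ⊢ —b→ q8
  q6 = b.(0 + 0) | 0 ⊢ —b→ q9
  q7 = (0 + 0) | (a.0 + a.(0 + 0)) ⊢ —a→ q8, —a→ q9
  q8 = (0 + 0) | (0 + 0) ⊢ ·
  q9 = (0 + 0) | 0 ⊢ ·
Executing aabbb from P (initial set {p0}):
  after a @ step 1: {p1}
  after a @ step 2: {p2, p3}
  after b @ step 3: {p5, p6, p7}
  after b @ step 4: {p10, p11, p9}
  after b @ step 5: {p12}
  ✓ P
Executing aabbb from Q (initial set {q0}):
  after a @ step 1: {q1}
  after a @ step 2: {q2, q3}
  after b @ step 3: {q5, q6}
  after b @ step 4: {q8, q9}
  after b @ step 5: ∅  — Q cannot continue

aabbb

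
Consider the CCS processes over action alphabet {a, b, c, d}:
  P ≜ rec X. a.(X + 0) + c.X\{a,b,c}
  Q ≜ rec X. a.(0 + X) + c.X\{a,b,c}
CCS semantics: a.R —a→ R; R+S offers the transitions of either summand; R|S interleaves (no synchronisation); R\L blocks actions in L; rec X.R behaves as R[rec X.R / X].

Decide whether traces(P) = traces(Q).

Reachable graph of P (3 states):
  m0 = rec X. a.(X + 0) + c.X\{a,b,c} :: ··a··> m1, ··c··> m2
  m1 = (rec X. a.(X + 0) + c.X\{a,b,c}) + 0 :: ··a··> m1, ··c··> m2
  m2 = (rec X. a.(X + 0) + c.X\{a,b,c})\{a,b,c} :: stopped
Reachable graph of Q (3 states):
  n0 = rec X. a.(0 + X) + c.X\{a,b,c} :: ··a··> n1, ··c··> n2
  n1 = 0 + (rec X. a.(0 + X) + c.X\{a,b,c}) :: ··a··> n1, ··c··> n2
  n2 = (rec X. a.(0 + X) + c.X\{a,b,c})\{a,b,c} :: stopped
Bisimilarity quotient blocks:
  B0 = {m0, m1, n0, n1}
  B1 = {m2, n2}
m0 ∈ B0, n0 ∈ B0 → same block
Bisimilar ⇒ trace-equivalent.

YES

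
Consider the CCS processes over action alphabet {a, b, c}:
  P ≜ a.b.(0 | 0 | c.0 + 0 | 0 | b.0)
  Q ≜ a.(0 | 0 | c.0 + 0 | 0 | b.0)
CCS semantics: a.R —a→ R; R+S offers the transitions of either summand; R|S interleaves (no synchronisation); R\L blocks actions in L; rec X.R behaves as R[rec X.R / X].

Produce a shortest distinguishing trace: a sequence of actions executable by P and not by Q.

P's transition system — 4 states:
  m0 = a.b.(0 | 0 | c.0 + 0 | 0 | b.0) → =a=> m1
  m1 = b.(0 | 0 | c.0 + 0 | 0 | b.0) → =b=> m2
  m2 = 0 | 0 | c.0 + 0 | 0 | b.0 → =b=> m3, =c=> m3
  m3 = 0 | 0 | 0 → stopped
Q's transition system — 3 states:
  n0 = a.(0 | 0 | c.0 + 0 | 0 | b.0) → =a=> n1
  n1 = 0 | 0 | c.0 + 0 | 0 | b.0 → =b=> n2, =c=> n2
  n2 = 0 | 0 | 0 → stopped
Executing abb from P (initial set {m0}):
  [1] a ⇒ {m1}
  [2] b ⇒ {m2}
  [3] b ⇒ {m3}
  — P admits the full trace.
Executing abb from Q (initial set {n0}):
  [1] a ⇒ {n1}
  [2] b ⇒ {n2}
  [3] b ⇒ no successor for Q

abb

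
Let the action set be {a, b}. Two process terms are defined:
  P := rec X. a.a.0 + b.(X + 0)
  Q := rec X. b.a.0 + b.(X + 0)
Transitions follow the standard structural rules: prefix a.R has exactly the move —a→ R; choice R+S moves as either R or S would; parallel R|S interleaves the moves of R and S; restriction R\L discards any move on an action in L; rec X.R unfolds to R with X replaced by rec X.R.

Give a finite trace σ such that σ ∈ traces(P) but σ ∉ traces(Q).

a

P's transition system — 4 states:
  s0 = rec X. a.a.0 + b.(X + 0) :: =a=> s1, =b=> s2
  s1 = a.0 :: =a=> s3
  s2 = (rec X. a.a.0 + b.(X + 0)) + 0 :: =a=> s1, =b=> s2
  s3 = 0 :: ·
Q's transition system — 4 states:
  t0 = rec X. b.a.0 + b.(X + 0) :: =b=> t1, =b=> t2
  t1 = (rec X. b.a.0 + b.(X + 0)) + 0 :: =b=> t1, =b=> t2
  t2 = a.0 :: =a=> t3
  t3 = 0 :: ·
Executing a from P (initial set {s0}):
  step 1 (a): {s1}
  P completes σ.
Executing a from Q (initial set {t0}):
  step 1 (a): no successor for Q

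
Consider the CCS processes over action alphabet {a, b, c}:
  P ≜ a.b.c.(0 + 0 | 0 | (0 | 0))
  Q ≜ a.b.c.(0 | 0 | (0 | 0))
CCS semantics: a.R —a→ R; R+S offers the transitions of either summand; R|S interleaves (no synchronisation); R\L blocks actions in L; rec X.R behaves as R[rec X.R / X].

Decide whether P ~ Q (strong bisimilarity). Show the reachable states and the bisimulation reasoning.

Reachable graph of P (4 states):
  p0 = a.b.c.(0 + 0 | 0 | (0 | 0)) has moves —a→ p1
  p1 = b.c.(0 + 0 | 0 | (0 | 0)) has moves —b→ p2
  p2 = c.(0 + 0 | 0 | (0 | 0)) has moves —c→ p3
  p3 = 0 + 0 | 0 | (0 | 0) has moves ·
Reachable graph of Q (4 states):
  q0 = a.b.c.(0 | 0 | (0 | 0)) has moves —a→ q1
  q1 = b.c.(0 | 0 | (0 | 0)) has moves —b→ q2
  q2 = c.(0 | 0 | (0 | 0)) has moves —c→ q3
  q3 = 0 | 0 | (0 | 0) has moves ·
Partition-refinement fixed point:
  B0 = {p0, q0}
  B1 = {p1, q1}
  B2 = {p2, q2}
  B3 = {p3, q3}
p0 ∈ B0, q0 ∈ B0 → same block

P ~ Q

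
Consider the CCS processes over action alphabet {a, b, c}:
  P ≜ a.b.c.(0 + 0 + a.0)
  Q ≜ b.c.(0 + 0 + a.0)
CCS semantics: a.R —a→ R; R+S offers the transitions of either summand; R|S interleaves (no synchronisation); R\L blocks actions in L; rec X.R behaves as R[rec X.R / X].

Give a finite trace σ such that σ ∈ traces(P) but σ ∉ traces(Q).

LTS(P): 5 reachable states
  u0 = a.b.c.(0 + 0 + a.0) | -a-> u1
  u1 = b.c.(0 + 0 + a.0) | -b-> u2
  u2 = c.(0 + 0 + a.0) | -c-> u3
  u3 = 0 + 0 + a.0 | -a-> u4
  u4 = 0 | ∅
LTS(Q): 4 reachable states
  v0 = b.c.(0 + 0 + a.0) | -b-> v1
  v1 = c.(0 + 0 + a.0) | -c-> v2
  v2 = 0 + 0 + a.0 | -a-> v3
  v3 = 0 | ∅
Executing a from P (initial set {u0}):
  [1] a ⇒ {u1}
  ✓ P
Executing a from Q (initial set {v0}):
  [1] a ⇒ no successor for Q

a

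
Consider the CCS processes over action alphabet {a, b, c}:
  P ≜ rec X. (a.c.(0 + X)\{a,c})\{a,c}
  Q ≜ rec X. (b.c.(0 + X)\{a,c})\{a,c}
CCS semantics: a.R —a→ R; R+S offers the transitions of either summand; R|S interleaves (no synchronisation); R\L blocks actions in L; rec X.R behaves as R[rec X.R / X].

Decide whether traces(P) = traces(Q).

trace-distinct — witness ⟨b⟩

LTS(P): 1 reachable states
  m0 = rec X. (a.c.(0 + X)\{a,c})\{a,c} ⊢ deadlocked
LTS(Q): 2 reachable states
  n0 = rec X. (b.c.(0 + X)\{a,c})\{a,c} ⊢ —b→ n1
  n1 = (c.(0 + (rec X. (b.c.(0 + X)\{a,c})\{a,c}))\{a,c})\{a,c} ⊢ deadlocked
Trace ⟨b⟩ through Q, begin at {n0}:
  [1] b ⇒ {n1}
  Q completes σ.
Trace ⟨b⟩ through P, begin at {m0}:
  [1] b ⇒ no successor for P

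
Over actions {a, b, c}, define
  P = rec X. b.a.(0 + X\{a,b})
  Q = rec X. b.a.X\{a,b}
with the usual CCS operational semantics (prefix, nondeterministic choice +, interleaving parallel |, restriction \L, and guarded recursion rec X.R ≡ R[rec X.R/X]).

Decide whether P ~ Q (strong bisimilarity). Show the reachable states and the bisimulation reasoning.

bisimilar

P's transition system — 3 states:
  m0 = rec X. b.a.(0 + X\{a,b}) | --b--▸ m1
  m1 = a.(0 + (rec X. b.a.(0 + X\{a,b}))\{a,b}) | --a--▸ m2
  m2 = 0 + (rec X. b.a.(0 + X\{a,b}))\{a,b} | deadlocked
Q's transition system — 3 states:
  n0 = rec X. b.a.X\{a,b} | --b--▸ n1
  n1 = a.(rec X. b.a.X\{a,b})\{a,b} | --a--▸ n2
  n2 = (rec X. b.a.X\{a,b})\{a,b} | deadlocked
Bisimilarity quotient blocks:
  B0 = {m0, n0}
  B1 = {m1, n1}
  B2 = {m2, n2}
m0 ∈ B0, n0 ∈ B0 → same block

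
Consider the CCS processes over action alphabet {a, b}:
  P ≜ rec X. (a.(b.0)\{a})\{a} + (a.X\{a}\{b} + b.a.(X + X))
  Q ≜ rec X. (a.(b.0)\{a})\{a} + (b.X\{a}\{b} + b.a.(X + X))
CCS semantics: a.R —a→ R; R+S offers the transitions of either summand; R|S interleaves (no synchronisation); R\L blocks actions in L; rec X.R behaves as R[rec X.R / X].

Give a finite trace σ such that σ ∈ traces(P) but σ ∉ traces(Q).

Reachable graph of P (4 states):
  u0 = rec X. (a.(b.0)\{a})\{a} + (a.X\{a}\{b} + b.a.(X + X)) → -a-> u1, -b-> u2
  u1 = (rec X. (a.(b.0)\{a})\{a} + (a.X\{a}\{b} + b.a.(X + X)))\{a}\{b} → stopped
  u2 = a.((rec X. (a.(b.0)\{a})\{a} + (a.X\{a}\{b} + b.a.(X + X))) + (rec X. (a.(b.0)\{a})\{a} + (a.X\{a}\{b} + b.a.(X + X)))) → -a-> u3
  u3 = (rec X. (a.(b.0)\{a})\{a} + (a.X\{a}\{b} + b.a.(X + X))) + (rec X. (a.(b.0)\{a})\{a} + (a.X\{a}\{b} + b.a.(X + X))) → -a-> u1, -b-> u2
Reachable graph of Q (4 states):
  v0 = rec X. (a.(b.0)\{a})\{a} + (b.X\{a}\{b} + b.a.(X + X)) → -b-> v1, -b-> v2
  v1 = (rec X. (a.(b.0)\{a})\{a} + (b.X\{a}\{b} + b.a.(X + X)))\{a}\{b} → stopped
  v2 = a.((rec X. (a.(b.0)\{a})\{a} + (b.X\{a}\{b} + b.a.(X + X))) + (rec X. (a.(b.0)\{a})\{a} + (b.X\{a}\{b} + b.a.(X + X)))) → -a-> v3
  v3 = (rec X. (a.(b.0)\{a})\{a} + (b.X\{a}\{b} + b.a.(X + X))) + (rec X. (a.(b.0)\{a})\{a} + (b.X\{a}\{b} + b.a.(X + X))) → -b-> v1, -b-> v2
Executing a from P (initial set {u0}):
  [1] a ⇒ {u1}
  P completes σ.
Executing a from Q (initial set {v0}):
  [1] a ⇒ ∅ (Q stuck)

a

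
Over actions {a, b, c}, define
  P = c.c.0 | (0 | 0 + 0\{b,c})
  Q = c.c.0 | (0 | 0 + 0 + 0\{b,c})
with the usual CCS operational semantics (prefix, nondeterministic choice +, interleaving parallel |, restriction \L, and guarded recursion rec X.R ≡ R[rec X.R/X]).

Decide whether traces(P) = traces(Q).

traces(P) = traces(Q)

Reachable graph of P (3 states):
  u0 = c.c.0 | (0 | 0 + 0\{b,c}) | --c--▸ u1
  u1 = c.0 | (0 | 0 + 0\{b,c}) | --c--▸ u2
  u2 = 0 | (0 | 0 + 0\{b,c}) | deadlocked
Reachable graph of Q (3 states):
  v0 = c.c.0 | (0 | 0 + 0 + 0\{b,c}) | --c--▸ v1
  v1 = c.0 | (0 | 0 + 0 + 0\{b,c}) | --c--▸ v2
  v2 = 0 | (0 | 0 + 0 + 0\{b,c}) | deadlocked
Partition-refinement fixed point:
  B0 = {u0, v0}
  B1 = {u1, v1}
  B2 = {u2, v2}
u0 ∈ B0, v0 ∈ B0 → same block
Bisimilar ⇒ trace-equivalent.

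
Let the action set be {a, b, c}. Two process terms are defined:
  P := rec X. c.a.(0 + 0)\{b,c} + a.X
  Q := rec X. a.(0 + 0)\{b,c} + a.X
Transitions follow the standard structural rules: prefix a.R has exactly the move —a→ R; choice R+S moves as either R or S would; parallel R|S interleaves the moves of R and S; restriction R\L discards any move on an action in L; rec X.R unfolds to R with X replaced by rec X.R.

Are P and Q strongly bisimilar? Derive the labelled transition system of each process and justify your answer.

P's transition system — 3 states:
  s0 = rec X. c.a.(0 + 0)\{b,c} + a.X has moves ··a··> s0, ··c··> s1
  s1 = a.(0 + 0)\{b,c} has moves ··a··> s2
  s2 = (0 + 0)\{b,c} has moves ∅
Q's transition system — 2 states:
  t0 = rec X. a.(0 + 0)\{b,c} + a.X has moves ··a··> t0, ··a··> t1
  t1 = (0 + 0)\{b,c} has moves ∅
Partition-refinement fixed point:
  B0 = {s0}
  B1 = {s1}
  B2 = {s2, t1}
  B3 = {t0}
s0 ∈ B0, t0 ∈ B3 → different blocks

NO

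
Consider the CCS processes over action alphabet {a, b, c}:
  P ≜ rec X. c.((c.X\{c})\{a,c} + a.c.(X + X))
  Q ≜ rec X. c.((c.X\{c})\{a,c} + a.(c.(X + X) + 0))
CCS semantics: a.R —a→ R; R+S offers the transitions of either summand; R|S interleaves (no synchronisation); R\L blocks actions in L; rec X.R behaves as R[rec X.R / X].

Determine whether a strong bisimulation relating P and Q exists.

Reachable graph of P (4 states):
  s0 = rec X. c.((c.X\{c})\{a,c} + a.c.(X + X)) ⊢ =c=> s1
  s1 = (c.(rec X. c.((c.X\{c})\{a,c} + a.c.(X + X)))\{c})\{a,c} + a.c.((rec X. c.((c.X\{c})\{a,c} + a.c.(X + X))) + (rec X. c.((c.X\{c})\{a,c} + a.c.(X + X)))) ⊢ =a=> s2
  s2 = c.((rec X. c.((c.X\{c})\{a,c} + a.c.(X + X))) + (rec X. c.((c.X\{c})\{a,c} + a.c.(X + X)))) ⊢ =c=> s3
  s3 = (rec X. c.((c.X\{c})\{a,c} + a.c.(X + X))) + (rec X. c.((c.X\{c})\{a,c} + a.c.(X + X))) ⊢ =c=> s1
Reachable graph of Q (4 states):
  t0 = rec X. c.((c.X\{c})\{a,c} + a.(c.(X + X) + 0)) ⊢ =c=> t1
  t1 = (c.(rec X. c.((c.X\{c})\{a,c} + a.(c.(X + X) + 0)))\{c})\{a,c} + a.(c.((rec X. c.((c.X\{c})\{a,c} + a.(c.(X + X) + 0))) + (rec X. c.((c.X\{c})\{a,c} + a.(c.(X + X) + 0)))) + 0) ⊢ =a=> t2
  t2 = c.((rec X. c.((c.X\{c})\{a,c} + a.(c.(X + X) + 0))) + (rec X. c.((c.X\{c})\{a,c} + a.(c.(X + X) + 0)))) + 0 ⊢ =c=> t3
  t3 = (rec X. c.((c.X\{c})\{a,c} + a.(c.(X + X) + 0))) + (rec X. c.((c.X\{c})\{a,c} + a.(c.(X + X) + 0))) ⊢ =c=> t1
Coarsest stable partition (strong bisimilarity classes):
  B0 = {s0, s3, t0, t3}
  B1 = {s1, t1}
  B2 = {s2, t2}
s0 ∈ B0, t0 ∈ B0 → same block

P ~ Q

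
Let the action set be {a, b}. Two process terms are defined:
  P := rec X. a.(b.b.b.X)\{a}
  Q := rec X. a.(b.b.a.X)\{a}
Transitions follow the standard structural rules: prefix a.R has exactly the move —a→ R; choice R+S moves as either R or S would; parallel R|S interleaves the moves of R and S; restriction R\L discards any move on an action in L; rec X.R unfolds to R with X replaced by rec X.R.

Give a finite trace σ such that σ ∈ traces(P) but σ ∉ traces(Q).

Reachable graph of P (5 states):
  u0 = rec X. a.(b.b.b.X)\{a} → =a=> u1
  u1 = (b.b.b.(rec X. a.(b.b.b.X)\{a}))\{a} → =b=> u2
  u2 = (b.b.(rec X. a.(b.b.b.X)\{a}))\{a} → =b=> u3
  u3 = (b.(rec X. a.(b.b.b.X)\{a}))\{a} → =b=> u4
  u4 = (rec X. a.(b.b.b.X)\{a})\{a} → (no moves)
Reachable graph of Q (4 states):
  v0 = rec X. a.(b.b.a.X)\{a} → =a=> v1
  v1 = (b.b.a.(rec X. a.(b.b.a.X)\{a}))\{a} → =b=> v2
  v2 = (b.a.(rec X. a.(b.b.a.X)\{a}))\{a} → =b=> v3
  v3 = (a.(rec X. a.(b.b.a.X)\{a}))\{a} → (no moves)
Executing abbb from P (initial set {u0}):
  step 1 (a): {u1}
  step 2 (b): {u2}
  step 3 (b): {u3}
  step 4 (b): {u4}
  P completes σ.
Executing abbb from Q (initial set {v0}):
  step 1 (a): {v1}
  step 2 (b): {v2}
  step 3 (b): {v3}
  step 4 (b): ∅  — Q cannot continue

abbb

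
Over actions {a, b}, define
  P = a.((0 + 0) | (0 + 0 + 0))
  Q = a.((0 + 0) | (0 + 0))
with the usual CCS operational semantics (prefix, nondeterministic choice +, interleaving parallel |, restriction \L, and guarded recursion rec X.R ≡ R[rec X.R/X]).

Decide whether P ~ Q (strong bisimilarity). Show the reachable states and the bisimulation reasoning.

P ~ Q

P's transition system — 2 states:
  u0 = a.((0 + 0) | (0 + 0 + 0)) | =a=> u1
  u1 = (0 + 0) | (0 + 0 + 0) | stopped
Q's transition system — 2 states:
  v0 = a.((0 + 0) | (0 + 0)) | =a=> v1
  v1 = (0 + 0) | (0 + 0) | stopped
Bisimilarity quotient blocks:
  B0 = {u0, v0}
  B1 = {u1, v1}
u0 ∈ B0, v0 ∈ B0 → same block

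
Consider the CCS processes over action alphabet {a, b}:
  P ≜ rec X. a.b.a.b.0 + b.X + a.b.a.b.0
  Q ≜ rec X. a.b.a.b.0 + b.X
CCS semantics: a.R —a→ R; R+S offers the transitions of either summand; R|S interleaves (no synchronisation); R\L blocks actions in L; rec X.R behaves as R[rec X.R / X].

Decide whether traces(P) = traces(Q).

traces(P) = traces(Q)

P's transition system — 5 states:
  u0 = rec X. a.b.a.b.0 + b.X + a.b.a.b.0 ⊢ -a-> u1, -b-> u0
  u1 = b.a.b.0 ⊢ -b-> u2
  u2 = a.b.0 ⊢ -a-> u3
  u3 = b.0 ⊢ -b-> u4
  u4 = 0 ⊢ deadlocked
Q's transition system — 5 states:
  v0 = rec X. a.b.a.b.0 + b.X ⊢ -a-> v1, -b-> v0
  v1 = b.a.b.0 ⊢ -b-> v2
  v2 = a.b.0 ⊢ -a-> v3
  v3 = b.0 ⊢ -b-> v4
  v4 = 0 ⊢ deadlocked
Partition-refinement fixed point:
  B0 = {u0, v0}
  B1 = {u1, v1}
  B2 = {u2, v2}
  B3 = {u3, v3}
  B4 = {u4, v4}
u0 ∈ B0, v0 ∈ B0 → same block
Bisimilar ⇒ trace-equivalent.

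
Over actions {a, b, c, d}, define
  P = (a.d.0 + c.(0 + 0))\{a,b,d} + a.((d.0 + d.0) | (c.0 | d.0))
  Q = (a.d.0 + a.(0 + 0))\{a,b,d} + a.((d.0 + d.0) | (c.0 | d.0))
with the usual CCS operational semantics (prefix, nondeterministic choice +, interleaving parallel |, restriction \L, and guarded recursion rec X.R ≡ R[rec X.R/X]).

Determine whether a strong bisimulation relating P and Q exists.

LTS(P): 10 reachable states
  p0 = (a.d.0 + c.(0 + 0))\{a,b,d} + a.((d.0 + d.0) | (c.0 | d.0)) → —a→ p1, —c→ p2
  p1 = (d.0 + d.0) | (c.0 | d.0) → —c→ p3, —d→ p4, —d→ p5
  p2 = (0 + 0)\{a,b,d} → deadlocked
  p3 = (d.0 + d.0) | (0 | d.0) → —d→ p6, —d→ p7
  p4 = (d.0 + d.0) | (c.0 | 0) → —c→ p6, —d→ p8
  p5 = 0 | (c.0 | d.0) → —c→ p7, —d→ p8
  p6 = (d.0 + d.0) | (0 | 0) → —d→ p9
  p7 = 0 | (0 | d.0) → —d→ p9
  p8 = 0 | (c.0 | 0) → —c→ p9
  p9 = 0 | (0 | 0) → deadlocked
LTS(Q): 9 reachable states
  q0 = (a.d.0 + a.(0 + 0))\{a,b,d} + a.((d.0 + d.0) | (c.0 | d.0)) → —a→ q1
  q1 = (d.0 + d.0) | (c.0 | d.0) → —c→ q2, —d→ q3, —d→ q4
  q2 = (d.0 + d.0) | (0 | d.0) → —d→ q5, —d→ q6
  q3 = (d.0 + d.0) | (c.0 | 0) → —c→ q5, —d→ q7
  q4 = 0 | (c.0 | d.0) → —c→ q6, —d→ q7
  q5 = (d.0 + d.0) | (0 | 0) → —d→ q8
  q6 = 0 | (0 | d.0) → —d→ q8
  q7 = 0 | (c.0 | 0) → —c→ q8
  q8 = 0 | (0 | 0) → deadlocked
Bisimilarity quotient blocks:
  B0 = {p0}
  B1 = {p1, q1}
  B2 = {p4, p5, q3, q4}
  B3 = {p8, q7}
  B4 = {p2, p9, q8}
  B5 = {p6, p7, q5, q6}
  B6 = {p3, q2}
  B7 = {q0}
p0 ∈ B0, q0 ∈ B7 → different blocks

NO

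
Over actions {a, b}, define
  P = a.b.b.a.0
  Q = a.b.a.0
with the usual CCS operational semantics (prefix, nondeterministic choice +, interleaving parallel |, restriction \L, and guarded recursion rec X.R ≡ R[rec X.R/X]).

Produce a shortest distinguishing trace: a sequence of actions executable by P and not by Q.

abb

LTS(P): 5 reachable states
  u0 = a.b.b.a.0 has moves =a=> u1
  u1 = b.b.a.0 has moves =b=> u2
  u2 = b.a.0 has moves =b=> u3
  u3 = a.0 has moves =a=> u4
  u4 = 0 has moves deadlocked
LTS(Q): 4 reachable states
  v0 = a.b.a.0 has moves =a=> v1
  v1 = b.a.0 has moves =b=> v2
  v2 = a.0 has moves =a=> v3
  v3 = 0 has moves deadlocked
Run σ = ⟨abb⟩ on P: start {u0}
  after a @ step 1: {u1}
  after b @ step 2: {u2}
  after b @ step 3: {u3}
  — P admits the full trace.
Run σ = ⟨abb⟩ on Q: start {v0}
  after a @ step 1: {v1}
  after b @ step 2: {v2}
  after b @ step 3: no successor for Q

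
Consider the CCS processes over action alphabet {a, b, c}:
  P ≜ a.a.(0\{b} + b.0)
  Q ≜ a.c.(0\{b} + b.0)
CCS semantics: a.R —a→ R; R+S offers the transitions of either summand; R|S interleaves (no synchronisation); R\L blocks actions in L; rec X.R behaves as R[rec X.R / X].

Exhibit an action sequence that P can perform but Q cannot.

aa

LTS(P): 4 reachable states
  u0 = a.a.(0\{b} + b.0) :: —a→ u1
  u1 = a.(0\{b} + b.0) :: —a→ u2
  u2 = 0\{b} + b.0 :: —b→ u3
  u3 = 0 :: ·
LTS(Q): 4 reachable states
  v0 = a.c.(0\{b} + b.0) :: —a→ v1
  v1 = c.(0\{b} + b.0) :: —c→ v2
  v2 = 0\{b} + b.0 :: —b→ v3
  v3 = 0 :: ·
Run σ = ⟨aa⟩ on P: start {u0}
  step 1 (a): {u1}
  step 2 (a): {u2}
  ✓ P
Run σ = ⟨aa⟩ on Q: start {v0}
  step 1 (a): {v1}
  step 2 (a): no successor for Q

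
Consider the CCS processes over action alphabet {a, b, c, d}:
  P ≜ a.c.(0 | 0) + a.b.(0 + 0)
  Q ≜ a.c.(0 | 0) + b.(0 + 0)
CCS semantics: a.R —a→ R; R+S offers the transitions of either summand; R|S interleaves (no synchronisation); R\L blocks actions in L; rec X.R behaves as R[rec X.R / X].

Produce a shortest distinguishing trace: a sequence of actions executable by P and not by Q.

ab

P's transition system — 5 states:
  u0 = a.c.(0 | 0) + a.b.(0 + 0) | —a→ u1, —a→ u2
  u1 = b.(0 + 0) | —b→ u3
  u2 = c.(0 | 0) | —c→ u4
  u3 = 0 + 0 | ∅
  u4 = 0 | 0 | ∅
Q's transition system — 4 states:
  v0 = a.c.(0 | 0) + b.(0 + 0) | —a→ v1, —b→ v2
  v1 = c.(0 | 0) | —c→ v3
  v2 = 0 + 0 | ∅
  v3 = 0 | 0 | ∅
Trace ⟨ab⟩ through P, begin at {u0}:
  after a @ step 1: {u1, u2}
  after b @ step 2: {u3}
  ✓ P
Trace ⟨ab⟩ through Q, begin at {v0}:
  after a @ step 1: {v1}
  after b @ step 2: no successor for Q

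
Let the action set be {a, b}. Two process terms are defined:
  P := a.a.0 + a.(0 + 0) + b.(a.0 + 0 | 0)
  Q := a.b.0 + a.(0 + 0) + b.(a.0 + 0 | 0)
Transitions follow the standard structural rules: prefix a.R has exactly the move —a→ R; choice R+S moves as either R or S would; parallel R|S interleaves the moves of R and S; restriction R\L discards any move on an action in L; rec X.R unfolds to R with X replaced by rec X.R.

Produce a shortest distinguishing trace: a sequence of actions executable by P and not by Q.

aa

P's transition system — 5 states:
  p0 = a.a.0 + a.(0 + 0) + b.(a.0 + 0 | 0) ⊢ ··a··> p1, ··a··> p2, ··b··> p3
  p1 = 0 + 0 ⊢ stopped
  p2 = a.0 ⊢ ··a··> p4
  p3 = a.0 + 0 | 0 ⊢ ··a··> p4
  p4 = 0 ⊢ stopped
Q's transition system — 5 states:
  q0 = a.b.0 + a.(0 + 0) + b.(a.0 + 0 | 0) ⊢ ··a··> q1, ··a··> q2, ··b··> q3
  q1 = 0 + 0 ⊢ stopped
  q2 = b.0 ⊢ ··b··> q4
  q3 = a.0 + 0 | 0 ⊢ ··a··> q4
  q4 = 0 ⊢ stopped
Executing aa from P (initial set {p0}):
  step 1 (a): {p1, p2}
  step 2 (a): {p4}
  — P admits the full trace.
Executing aa from Q (initial set {q0}):
  step 1 (a): {q1, q2}
  step 2 (a): ∅ (Q stuck)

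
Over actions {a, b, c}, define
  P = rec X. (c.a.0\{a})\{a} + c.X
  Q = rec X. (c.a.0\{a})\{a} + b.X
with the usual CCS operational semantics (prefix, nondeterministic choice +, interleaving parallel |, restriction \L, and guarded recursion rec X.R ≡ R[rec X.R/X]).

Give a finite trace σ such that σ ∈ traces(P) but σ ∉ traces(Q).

cc

P's transition system — 2 states:
  u0 = rec X. (c.a.0\{a})\{a} + c.X ⊢ -c-> u0, -c-> u1
  u1 = (a.0\{a})\{a} ⊢ deadlocked
Q's transition system — 2 states:
  v0 = rec X. (c.a.0\{a})\{a} + b.X ⊢ -b-> v0, -c-> v1
  v1 = (a.0\{a})\{a} ⊢ deadlocked
Executing cc from P (initial set {u0}):
  step 1 (c): {u0, u1}
  step 2 (c): {u0, u1}
  ✓ P
Executing cc from Q (initial set {v0}):
  step 1 (c): {v1}
  step 2 (c): no successor for Q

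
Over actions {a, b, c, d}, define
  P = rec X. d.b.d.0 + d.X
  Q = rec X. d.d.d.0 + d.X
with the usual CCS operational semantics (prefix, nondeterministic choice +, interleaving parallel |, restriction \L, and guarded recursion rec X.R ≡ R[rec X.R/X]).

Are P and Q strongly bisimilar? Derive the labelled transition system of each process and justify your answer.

LTS(P): 4 reachable states
  m0 = rec X. d.b.d.0 + d.X | -d-> m0, -d-> m1
  m1 = b.d.0 | -b-> m2
  m2 = d.0 | -d-> m3
  m3 = 0 | ·
LTS(Q): 4 reachable states
  n0 = rec X. d.d.d.0 + d.X | -d-> n0, -d-> n1
  n1 = d.d.0 | -d-> n2
  n2 = d.0 | -d-> n3
  n3 = 0 | ·
Bisimilarity quotient blocks:
  B0 = {m0}
  B1 = {m1}
  B2 = {m2, n2}
  B3 = {m3, n3}
  B4 = {n0}
  B5 = {n1}
m0 ∈ B0, n0 ∈ B4 → different blocks

not bisimilar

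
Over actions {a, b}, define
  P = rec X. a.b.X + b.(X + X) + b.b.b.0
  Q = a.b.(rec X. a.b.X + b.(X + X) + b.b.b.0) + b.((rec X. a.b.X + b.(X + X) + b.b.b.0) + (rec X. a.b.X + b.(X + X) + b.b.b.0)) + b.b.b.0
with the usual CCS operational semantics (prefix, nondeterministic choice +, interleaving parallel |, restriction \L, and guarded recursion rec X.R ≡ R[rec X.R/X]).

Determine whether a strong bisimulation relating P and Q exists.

P's transition system — 6 states:
  s0 = rec X. a.b.X + b.(X + X) + b.b.b.0 has moves ··a··> s1, ··b··> s2, ··b··> s3
  s1 = b.(rec X. a.b.X + b.(X + X) + b.b.b.0) has moves ··b··> s0
  s2 = (rec X. a.b.X + b.(X + X) + b.b.b.0) + (rec X. a.b.X + b.(X + X) + b.b.b.0) has moves ··a··> s1, ··b··> s2, ··b··> s3
  s3 = b.b.0 has moves ··b··> s4
  s4 = b.0 has moves ··b··> s5
  s5 = 0 has moves deadlocked
Q's transition system — 7 states:
  t0 = a.b.(rec X. a.b.X + b.(X + X) + b.b.b.0) + b.((rec X. a.b.X + b.(X + X) + b.b.b.0) + (rec X. a.b.X + b.(X + X) + b.b.b.0)) + b.b.b.0 has moves ··a··> t1, ··b··> t2, ··b··> t3
  t1 = b.(rec X. a.b.X + b.(X + X) + b.b.b.0) has moves ··b··> t4
  t2 = (rec X. a.b.X + b.(X + X) + b.b.b.0) + (rec X. a.b.X + b.(X + X) + b.b.b.0) has moves ··a··> t1, ··b··> t2, ··b··> t3
  t3 = b.b.0 has moves ··b··> t5
  t4 = rec X. a.b.X + b.(X + X) + b.b.b.0 has moves ··a··> t1, ··b··> t2, ··b··> t3
  t5 = b.0 has moves ··b··> t6
  t6 = 0 has moves deadlocked
Partition-refinement fixed point:
  B0 = {s0, s2, t0, t2, t4}
  B1 = {s3, t3}
  B2 = {s4, t5}
  B3 = {s5, t6}
  B4 = {s1, t1}
s0 ∈ B0, t0 ∈ B0 → same block

YES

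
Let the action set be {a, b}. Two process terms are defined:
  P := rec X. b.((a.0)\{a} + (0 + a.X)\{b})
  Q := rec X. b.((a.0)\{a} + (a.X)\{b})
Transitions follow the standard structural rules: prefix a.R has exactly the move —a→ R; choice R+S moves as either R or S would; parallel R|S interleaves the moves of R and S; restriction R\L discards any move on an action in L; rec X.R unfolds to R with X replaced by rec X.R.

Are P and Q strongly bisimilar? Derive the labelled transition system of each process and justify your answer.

LTS(P): 3 reachable states
  s0 = rec X. b.((a.0)\{a} + (0 + a.X)\{b}) → —b→ s1
  s1 = (a.0)\{a} + (0 + a.(rec X. b.((a.0)\{a} + (0 + a.X)\{b})))\{b} → —a→ s2
  s2 = (rec X. b.((a.0)\{a} + (0 + a.X)\{b}))\{b} → ·
LTS(Q): 3 reachable states
  t0 = rec X. b.((a.0)\{a} + (a.X)\{b}) → —b→ t1
  t1 = (a.0)\{a} + (a.(rec X. b.((a.0)\{a} + (a.X)\{b})))\{b} → —a→ t2
  t2 = (rec X. b.((a.0)\{a} + (a.X)\{b}))\{b} → ·
Coarsest stable partition (strong bisimilarity classes):
  B0 = {s0, t0}
  B1 = {s1, t1}
  B2 = {s2, t2}
s0 ∈ B0, t0 ∈ B0 → same block

YES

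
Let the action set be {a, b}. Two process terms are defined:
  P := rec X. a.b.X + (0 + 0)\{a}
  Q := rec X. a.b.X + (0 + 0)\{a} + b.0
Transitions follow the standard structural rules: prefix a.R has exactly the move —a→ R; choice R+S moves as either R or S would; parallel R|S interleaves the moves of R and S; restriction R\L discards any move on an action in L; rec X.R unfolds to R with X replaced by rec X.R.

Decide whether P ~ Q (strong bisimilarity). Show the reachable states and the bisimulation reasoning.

NO

P's transition system — 2 states:
  p0 = rec X. a.b.X + (0 + 0)\{a} ⊢ =a=> p1
  p1 = b.(rec X. a.b.X + (0 + 0)\{a}) ⊢ =b=> p0
Q's transition system — 3 states:
  q0 = rec X. a.b.X + (0 + 0)\{a} + b.0 ⊢ =a=> q1, =b=> q2
  q1 = b.(rec X. a.b.X + (0 + 0)\{a} + b.0) ⊢ =b=> q0
  q2 = 0 ⊢ stopped
Coarsest stable partition (strong bisimilarity classes):
  B0 = {p0}
  B1 = {p1}
  B2 = {q0}
  B3 = {q1}
  B4 = {q2}
p0 ∈ B0, q0 ∈ B2 → different blocks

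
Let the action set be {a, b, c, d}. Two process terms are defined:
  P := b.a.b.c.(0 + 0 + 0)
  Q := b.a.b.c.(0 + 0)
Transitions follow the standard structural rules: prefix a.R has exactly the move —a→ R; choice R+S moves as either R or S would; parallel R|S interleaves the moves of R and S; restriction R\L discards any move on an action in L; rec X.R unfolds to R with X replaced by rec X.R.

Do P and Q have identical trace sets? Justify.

Reachable graph of P (5 states):
  m0 = b.a.b.c.(0 + 0 + 0) → --b--▸ m1
  m1 = a.b.c.(0 + 0 + 0) → --a--▸ m2
  m2 = b.c.(0 + 0 + 0) → --b--▸ m3
  m3 = c.(0 + 0 + 0) → --c--▸ m4
  m4 = 0 + 0 + 0 → (no moves)
Reachable graph of Q (5 states):
  n0 = b.a.b.c.(0 + 0) → --b--▸ n1
  n1 = a.b.c.(0 + 0) → --a--▸ n2
  n2 = b.c.(0 + 0) → --b--▸ n3
  n3 = c.(0 + 0) → --c--▸ n4
  n4 = 0 + 0 → (no moves)
Bisimilarity quotient blocks:
  B0 = {m0, n0}
  B1 = {m1, n1}
  B2 = {m2, n2}
  B3 = {m3, n3}
  B4 = {m4, n4}
m0 ∈ B0, n0 ∈ B0 → same block
Bisimilar ⇒ trace-equivalent.

trace-equivalent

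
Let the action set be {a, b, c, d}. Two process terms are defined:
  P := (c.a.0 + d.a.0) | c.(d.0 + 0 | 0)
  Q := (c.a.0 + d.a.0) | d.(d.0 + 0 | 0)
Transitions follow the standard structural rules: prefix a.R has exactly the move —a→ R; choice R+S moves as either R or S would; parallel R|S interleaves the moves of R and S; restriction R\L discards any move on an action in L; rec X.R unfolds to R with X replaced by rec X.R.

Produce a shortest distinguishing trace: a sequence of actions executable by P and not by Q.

P's transition system — 9 states:
  m0 = (c.a.0 + d.a.0) | c.(d.0 + 0 | 0) :: --c--▸ m1, --c--▸ m2, --d--▸ m2
  m1 = (c.a.0 + d.a.0) | (d.0 + 0 | 0) :: --c--▸ m3, --d--▸ m3, --d--▸ m4
  m2 = a.0 | c.(d.0 + 0 | 0) :: --a--▸ m5, --c--▸ m3
  m3 = a.0 | (d.0 + 0 | 0) :: --a--▸ m6, --d--▸ m7
  m4 = (c.a.0 + d.a.0) | 0 :: --c--▸ m7, --d--▸ m7
  m5 = 0 | c.(d.0 + 0 | 0) :: --c--▸ m6
  m6 = 0 | (d.0 + 0 | 0) :: --d--▸ m8
  m7 = a.0 | 0 :: --a--▸ m8
  m8 = 0 | 0 :: stopped
Q's transition system — 9 states:
  n0 = (c.a.0 + d.a.0) | d.(d.0 + 0 | 0) :: --c--▸ n1, --d--▸ n1, --d--▸ n2
  n1 = a.0 | d.(d.0 + 0 | 0) :: --a--▸ n3, --d--▸ n4
  n2 = (c.a.0 + d.a.0) | (d.0 + 0 | 0) :: --c--▸ n4, --d--▸ n4, --d--▸ n5
  n3 = 0 | d.(d.0 + 0 | 0) :: --d--▸ n6
  n4 = a.0 | (d.0 + 0 | 0) :: --a--▸ n6, --d--▸ n7
  n5 = (c.a.0 + d.a.0) | 0 :: --c--▸ n7, --d--▸ n7
  n6 = 0 | (d.0 + 0 | 0) :: --d--▸ n8
  n7 = a.0 | 0 :: --a--▸ n8
  n8 = 0 | 0 :: stopped
Run σ = ⟨cc⟩ on P: start {m0}
  after c @ step 1: {m1, m2}
  after c @ step 2: {m3}
  ✓ P
Run σ = ⟨cc⟩ on Q: start {n0}
  after c @ step 1: {n1}
  after c @ step 2: no successor for Q

cc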